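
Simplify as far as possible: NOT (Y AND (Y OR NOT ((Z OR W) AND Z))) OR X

NOT Y OR X

NOT (Y AND (Y OR NOT ((Z OR W) AND Z))) OR X
= NOT (Y AND (Y OR NOT Z)) OR X
= NOT Y OR X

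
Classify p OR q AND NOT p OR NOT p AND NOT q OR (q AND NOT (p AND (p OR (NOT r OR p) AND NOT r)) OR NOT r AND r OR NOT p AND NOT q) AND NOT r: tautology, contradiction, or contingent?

p OR q AND NOT p OR NOT p AND NOT q OR (q AND NOT (p AND (p OR (NOT r OR p) AND NOT r)) OR NOT r AND r OR NOT p AND NOT q) AND NOT r
= p OR q AND NOT p OR NOT p AND NOT q OR (q AND NOT (p AND (p OR NOT r)) OR NOT r AND r OR NOT p AND NOT q) AND NOT r   [absorption]
= p OR q AND NOT p OR NOT p AND NOT q OR (q AND NOT (p AND (p OR NOT r)) OR NOT p AND NOT q) AND NOT r   [complement / identity]
= p OR q AND NOT p OR NOT p AND NOT q OR (q AND NOT p OR NOT p AND NOT q) AND NOT r   [absorption]
= p OR q AND NOT p OR NOT p AND NOT q   [absorption]
= p OR NOT p   [distribution]
= TRUE   [complement]

tautology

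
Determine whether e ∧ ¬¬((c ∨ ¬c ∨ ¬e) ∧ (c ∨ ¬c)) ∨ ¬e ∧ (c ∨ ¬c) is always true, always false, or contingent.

e ∧ ¬¬((c ∨ ¬c ∨ ¬e) ∧ (c ∨ ¬c)) ∨ ¬e ∧ (c ∨ ¬c)
= e ∧ (c ∨ ¬c ∨ ¬e) ∧ (c ∨ ¬c) ∨ ¬e ∧ (c ∨ ¬c)
= e ∧ (c ∨ ¬c) ∨ ¬e ∧ (c ∨ ¬c)
= c ∨ ¬c
= True

always true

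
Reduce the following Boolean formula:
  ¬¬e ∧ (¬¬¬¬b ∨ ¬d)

¬¬e ∧ (¬¬¬¬b ∨ ¬d)
= e ∧ (¬¬¬¬b ∨ ¬d)   — double negation
= e ∧ (¬¬b ∨ ¬d)   — double negation
= e ∧ (b ∨ ¬d)   — double negation

e ∧ (b ∨ ¬d)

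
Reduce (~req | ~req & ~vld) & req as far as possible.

(~req | ~req & ~vld) & req
= ~req & req
= 0

0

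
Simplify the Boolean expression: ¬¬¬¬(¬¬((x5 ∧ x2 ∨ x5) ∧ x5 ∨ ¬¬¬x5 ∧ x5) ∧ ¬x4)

x5 ∧ ¬x4

¬¬¬¬(¬¬((x5 ∧ x2 ∨ x5) ∧ x5 ∨ ¬¬¬x5 ∧ x5) ∧ ¬x4)
= ¬¬¬¬(¬¬((x5 ∧ x2 ∨ x5) ∧ x5 ∨ ¬x5 ∧ x5) ∧ ¬x4)   (double negation)
= ¬¬¬¬(¬¬(x5 ∧ x5 ∨ ¬x5 ∧ x5) ∧ ¬x4)   (absorption)
= ¬¬¬¬(¬¬x5 ∧ ¬x4)   (distribution)
= ¬¬¬¬(x5 ∧ ¬x4)   (double negation)
= ¬¬(x5 ∧ ¬x4)   (double negation)
= x5 ∧ ¬x4   (double negation)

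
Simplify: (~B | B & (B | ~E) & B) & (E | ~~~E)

(~B | B & (B | ~E) & B) & (E | ~~~E)
= (~B | B & B) & (E | ~~~E)
= (~B | B & B) & (E | ~E)
= (~B | B) & (E | ~E)
= ~B | B
= 1

1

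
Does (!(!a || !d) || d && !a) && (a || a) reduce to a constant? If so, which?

no

(!(!a || !d) || d && !a) && (a || a)
= (!(!a || !d) || d && !a) && a
= (a && d || d && !a) && a
= d && a
This depends on a, d, so it is not a constant.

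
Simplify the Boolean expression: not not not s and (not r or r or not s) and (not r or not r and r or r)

not s

not not not s and (not r or r or not s) and (not r or not r and r or r)
= not s and (not r or r or not s) and (not r or not r and r or r)   — double negation
= not s and (not r or r or not s) and (not r or r)   — complement / identity
= not s and (not r or r)   — absorption
= not s   — complement / identity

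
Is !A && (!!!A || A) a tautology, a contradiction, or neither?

!A && (!!!A || A)
= !A && (!A || A)   [double negation]
= !A   [complement / identity]
This depends on A, so it is not a constant.

neither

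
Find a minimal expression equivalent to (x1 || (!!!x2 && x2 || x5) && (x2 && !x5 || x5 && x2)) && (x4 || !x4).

x1 || x5 && x2

(x1 || (!!!x2 && x2 || x5) && (x2 && !x5 || x5 && x2)) && (x4 || !x4)
= (x1 || (!x2 && x2 || x5) && (x2 && !x5 || x5 && x2)) && (x4 || !x4)   — double negation
= x1 || (!x2 && x2 || x5) && (x2 && !x5 || x5 && x2)   — complement / identity
= x1 || (!x2 && x2 || x5) && x2   — distribution
= x1 || x5 && x2   — complement / identity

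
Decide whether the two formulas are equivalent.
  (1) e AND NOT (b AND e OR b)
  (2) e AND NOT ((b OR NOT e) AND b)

Yes

E1: e AND NOT (b AND e OR b)
    = e AND NOT b
E2: e AND NOT ((b OR NOT e) AND b)
    = e AND NOT b
Both reduce to e AND NOT b, so they are equivalent.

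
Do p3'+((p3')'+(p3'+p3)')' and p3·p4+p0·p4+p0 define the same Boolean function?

No

E1: p3'+((p3')'+(p3'+p3)')'
    = p3'+p3'·(p3'+p3)   [De Morgan]
    = p3'+p3'   [complement / identity]
    = p3'   [idempotence]
E2: p3·p4+p0·p4+p0
    = p3·p4+p0   [absorption]
These differ: at p0=0, p3=1, p4=1, E1 = 0 but E2 = 1.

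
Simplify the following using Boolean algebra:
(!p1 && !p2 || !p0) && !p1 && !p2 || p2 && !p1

(!p1 && !p2 || !p0) && !p1 && !p2 || p2 && !p1
= !p1 && !p2 || p2 && !p1   [absorption]
= !p1   [distribution]

!p1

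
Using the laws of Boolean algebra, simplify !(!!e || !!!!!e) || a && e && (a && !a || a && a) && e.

!(!!e || !!!!!e) || a && e && (a && !a || a && a) && e
= !(!!e || !!!e) || a && e && (a && !a || a && a) && e   [double negation]
= !(!!e || !e) || a && e && (a && !a || a && a) && e   [double negation]
= !(!!e || !e) || a && e && a && e   [distribution]
= !(!!e || !e) || a && e   [idempotence]
= !e && e || a && e   [De Morgan]
= a && e   [complement / identity]

a && e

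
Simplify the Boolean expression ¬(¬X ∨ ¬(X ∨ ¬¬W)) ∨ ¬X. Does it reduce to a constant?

True

¬(¬X ∨ ¬(X ∨ ¬¬W)) ∨ ¬X
= X ∧ (X ∨ ¬¬W) ∨ ¬X   [De Morgan]
= X ∧ (X ∨ W) ∨ ¬X   [double negation]
= X ∨ ¬X   [absorption]
= True   [complement]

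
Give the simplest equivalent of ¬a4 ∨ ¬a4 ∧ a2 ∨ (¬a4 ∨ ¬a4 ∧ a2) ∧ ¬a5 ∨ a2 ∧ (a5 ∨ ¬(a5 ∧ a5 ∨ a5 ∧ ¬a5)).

¬a4 ∨ ¬a4 ∧ a2 ∨ (¬a4 ∨ ¬a4 ∧ a2) ∧ ¬a5 ∨ a2 ∧ (a5 ∨ ¬(a5 ∧ a5 ∨ a5 ∧ ¬a5))
= ¬a4 ∨ ¬a4 ∧ a2 ∨ a2 ∧ (a5 ∨ ¬(a5 ∧ a5 ∨ a5 ∧ ¬a5))   — absorption
= ¬a4 ∨ ¬a4 ∧ a2 ∨ a2 ∧ (a5 ∨ ¬a5)   — distribution
= ¬a4 ∨ a2 ∧ (a5 ∨ ¬a5)   — absorption
= ¬a4 ∨ a2   — complement / identity

¬a4 ∨ a2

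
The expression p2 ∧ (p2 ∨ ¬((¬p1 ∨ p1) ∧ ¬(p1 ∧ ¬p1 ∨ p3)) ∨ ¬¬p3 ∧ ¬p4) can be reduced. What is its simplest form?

p2 ∧ (p2 ∨ ¬((¬p1 ∨ p1) ∧ ¬(p1 ∧ ¬p1 ∨ p3)) ∨ ¬¬p3 ∧ ¬p4)
= p2 ∧ (p2 ∨ ¬¬(p1 ∧ ¬p1 ∨ p3) ∨ ¬¬p3 ∧ ¬p4)   [complement / identity]
= p2 ∧ (p2 ∨ ¬¬p3 ∨ ¬¬p3 ∧ ¬p4)   [complement / identity]
= p2 ∧ (p2 ∨ ¬¬p3)   [absorption]
= p2 ∧ (p2 ∨ p3)   [double negation]
= p2   [absorption]

p2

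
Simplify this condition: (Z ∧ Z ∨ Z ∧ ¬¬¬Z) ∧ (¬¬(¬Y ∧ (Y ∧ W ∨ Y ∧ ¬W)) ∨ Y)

(Z ∧ Z ∨ Z ∧ ¬¬¬Z) ∧ (¬¬(¬Y ∧ (Y ∧ W ∨ Y ∧ ¬W)) ∨ Y)
= (Z ∧ Z ∨ Z ∧ ¬Z) ∧ (¬¬(¬Y ∧ (Y ∧ W ∨ Y ∧ ¬W)) ∨ Y)
= (Z ∧ Z ∨ Z ∧ ¬Z) ∧ (¬Y ∧ (Y ∧ W ∨ Y ∧ ¬W) ∨ Y)
= Z ∧ (¬Y ∧ (Y ∧ W ∨ Y ∧ ¬W) ∨ Y)
= Z ∧ (¬Y ∧ Y ∨ Y)
= Z ∧ Y

Z ∧ Y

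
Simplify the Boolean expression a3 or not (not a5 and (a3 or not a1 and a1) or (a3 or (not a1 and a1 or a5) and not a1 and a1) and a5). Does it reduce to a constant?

a3 or not (not a5 and (a3 or not a1 and a1) or (a3 or (not a1 and a1 or a5) and not a1 and a1) and a5)
= a3 or not (not a5 and (a3 or not a1 and a1) or (a3 or not a1 and a1) and a5)   — absorption
= a3 or not (a3 or not a1 and a1)   — distribution
= a3 or not a3   — complement / identity
= True   — complement

True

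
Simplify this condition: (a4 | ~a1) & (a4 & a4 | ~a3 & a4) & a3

(a4 | ~a1) & (a4 & a4 | ~a3 & a4) & a3
= (a4 | ~a1) & a4 & (a4 | ~a3) & a3   [distribution]
= (a4 | ~a1) & a4 & a3   [absorption]
= a4 & a3   [absorption]

a4 & a3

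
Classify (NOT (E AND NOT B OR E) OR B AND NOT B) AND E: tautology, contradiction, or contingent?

contradiction

(NOT (E AND NOT B OR E) OR B AND NOT B) AND E
= (NOT E OR B AND NOT B) AND E   — absorption
= NOT E AND E   — complement / identity
= FALSE   — complement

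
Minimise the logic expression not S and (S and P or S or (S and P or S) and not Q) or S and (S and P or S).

not S and (S and P or S or (S and P or S) and not Q) or S and (S and P or S)
= not S and (S and P or S) or S and (S and P or S)   — absorption
= S and P or S   — distribution
= S   — absorption

S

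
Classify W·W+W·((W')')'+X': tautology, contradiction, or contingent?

W·W+W·((W')')'+X'
= W·W+W·W'+X'
= W+X'
This depends on W, X, so it is not a constant.

contingent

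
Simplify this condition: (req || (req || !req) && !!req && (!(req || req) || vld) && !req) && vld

req && vld

(req || (req || !req) && !!req && (!(req || req) || vld) && !req) && vld
= (req || (req || !req) && !!req && (!req || vld) && !req) && vld   (idempotence)
= (req || !!req && (!req || vld) && !req) && vld   (complement / identity)
= (req || !!req && !req) && vld   (absorption)
= (req || req && !req) && vld   (double negation)
= req && vld   (complement / identity)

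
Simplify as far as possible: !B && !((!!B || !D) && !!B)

!B && !((!!B || !D) && !!B)
= !B && !!!B   (absorption)
= !B && !B   (double negation)
= !B   (idempotence)

!B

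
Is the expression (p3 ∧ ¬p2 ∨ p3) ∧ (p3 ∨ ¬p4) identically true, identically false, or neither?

neither

(p3 ∧ ¬p2 ∨ p3) ∧ (p3 ∨ ¬p4)
= p3 ∧ (p3 ∨ ¬p4)   — absorption
= p3   — absorption
This depends on p3, so it is not a constant.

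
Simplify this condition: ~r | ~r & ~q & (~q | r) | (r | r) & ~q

~r | ~q

~r | ~r & ~q & (~q | r) | (r | r) & ~q
= ~r | ~r & ~q & (~q | r) | r & ~q   (idempotence)
= ~r | ~r & ~q | r & ~q   (absorption)
= ~r | ~q   (distribution)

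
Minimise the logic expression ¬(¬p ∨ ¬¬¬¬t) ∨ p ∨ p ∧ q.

p

¬(¬p ∨ ¬¬¬¬t) ∨ p ∨ p ∧ q
= ¬(¬p ∨ ¬¬¬¬t) ∨ p
= p ∧ ¬¬¬t ∨ p
= p ∧ ¬t ∨ p
= p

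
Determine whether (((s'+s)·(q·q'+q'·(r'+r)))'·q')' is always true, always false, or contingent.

always true

(((s'+s)·(q·q'+q'·(r'+r)))'·q')'
= (((s'+s)·q'·(r'+r))'·q')'   — complement / identity
= ((q'·(r'+r))'·q')'   — complement / identity
= ((q')'·q')'   — complement / identity
= q'+q   — De Morgan
= 1   — complement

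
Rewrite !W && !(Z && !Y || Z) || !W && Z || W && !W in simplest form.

!W

!W && !(Z && !Y || Z) || !W && Z || W && !W
= !W && !Z || !W && Z || W && !W   — absorption
= !W || W && !W   — distribution
= !W   — complement / identity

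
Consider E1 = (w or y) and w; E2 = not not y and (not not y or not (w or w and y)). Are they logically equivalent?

No

E1: (w or y) and w
    = w   — absorption
E2: not not y and (not not y or not (w or w and y))
    = not not y and (not not y or not w)   — absorption
    = not not y   — absorption
    = y   — double negation
These differ: at w=0, y=1, E1 = 0 but E2 = 1.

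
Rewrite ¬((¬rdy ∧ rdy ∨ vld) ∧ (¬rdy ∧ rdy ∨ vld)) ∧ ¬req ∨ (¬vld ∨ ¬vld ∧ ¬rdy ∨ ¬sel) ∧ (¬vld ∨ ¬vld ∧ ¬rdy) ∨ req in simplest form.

¬((¬rdy ∧ rdy ∨ vld) ∧ (¬rdy ∧ rdy ∨ vld)) ∧ ¬req ∨ (¬vld ∨ ¬vld ∧ ¬rdy ∨ ¬sel) ∧ (¬vld ∨ ¬vld ∧ ¬rdy) ∨ req
= ¬((¬rdy ∧ rdy ∨ vld) ∧ (¬rdy ∧ rdy ∨ vld)) ∧ ¬req ∨ ¬vld ∨ ¬vld ∧ ¬rdy ∨ req   [absorption]
= ¬(¬rdy ∧ rdy ∨ vld) ∧ ¬req ∨ ¬vld ∨ ¬vld ∧ ¬rdy ∨ req   [idempotence]
= ¬(¬rdy ∧ rdy ∨ vld) ∧ ¬req ∨ ¬vld ∨ req   [absorption]
= ¬vld ∧ ¬req ∨ ¬vld ∨ req   [complement / identity]
= ¬vld ∨ req   [absorption]

¬vld ∨ req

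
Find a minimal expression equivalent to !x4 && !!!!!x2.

!x4 && !x2

!x4 && !!!!!x2
= !x4 && !!!x2   (double negation)
= !x4 && !x2   (double negation)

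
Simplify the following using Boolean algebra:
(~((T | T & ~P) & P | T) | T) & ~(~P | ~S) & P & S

P & S

(~((T | T & ~P) & P | T) | T) & ~(~P | ~S) & P & S
= (~(T & P | T) | T) & ~(~P | ~S) & P & S   (absorption)
= (~(T & P | T) | T) & P & S & P & S   (De Morgan)
= (~T | T) & P & S & P & S   (absorption)
= (~T | T) & P & S   (idempotence)
= P & S   (complement / identity)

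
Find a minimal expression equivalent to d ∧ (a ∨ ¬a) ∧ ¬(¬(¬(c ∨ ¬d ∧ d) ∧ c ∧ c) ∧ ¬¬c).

d ∧ ¬c

d ∧ (a ∨ ¬a) ∧ ¬(¬(¬(c ∨ ¬d ∧ d) ∧ c ∧ c) ∧ ¬¬c)
= d ∧ (a ∨ ¬a) ∧ ¬(¬(¬(c ∨ ¬d ∧ d) ∧ c) ∧ ¬¬c)   (idempotence)
= d ∧ ¬(¬(¬(c ∨ ¬d ∧ d) ∧ c) ∧ ¬¬c)   (complement / identity)
= d ∧ (¬(c ∨ ¬d ∧ d) ∧ c ∨ ¬c)   (De Morgan)
= d ∧ (¬c ∧ c ∨ ¬c)   (complement / identity)
= d ∧ ¬c   (complement / identity)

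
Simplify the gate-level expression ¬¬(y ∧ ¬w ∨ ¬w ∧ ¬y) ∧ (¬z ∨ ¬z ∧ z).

¬¬(y ∧ ¬w ∨ ¬w ∧ ¬y) ∧ (¬z ∨ ¬z ∧ z)
= ¬¬¬w ∧ (¬z ∨ ¬z ∧ z)   [distribution]
= ¬w ∧ (¬z ∨ ¬z ∧ z)   [double negation]
= ¬w ∧ ¬z   [complement / identity]

¬w ∧ ¬z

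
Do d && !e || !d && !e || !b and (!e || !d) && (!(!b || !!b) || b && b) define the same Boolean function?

E1: d && !e || !d && !e || !b
    = !e || !b   (distribution)
E2: (!e || !d) && (!(!b || !!b) || b && b)
    = (!e || !d) && (b && !b || b && b)   (De Morgan)
    = (!e || !d) && b   (distribution)
These differ: at b=0, d=0, e=1, E1 = 1 but E2 = 0.

No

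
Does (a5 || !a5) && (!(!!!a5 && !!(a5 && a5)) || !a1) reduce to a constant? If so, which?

(a5 || !a5) && (!(!!!a5 && !!(a5 && a5)) || !a1)
= (a5 || !a5) && (!(!!!a5 && !!a5) || !a1)
= (a5 || !a5) && (!(!a5 && !!a5) || !a1)
= (a5 || !a5) && (a5 || !a5 || !a1)
= a5 || !a5
= true

yes, True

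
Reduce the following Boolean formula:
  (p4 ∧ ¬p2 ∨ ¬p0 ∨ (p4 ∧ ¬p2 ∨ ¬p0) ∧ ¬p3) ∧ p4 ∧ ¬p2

(p4 ∧ ¬p2 ∨ ¬p0 ∨ (p4 ∧ ¬p2 ∨ ¬p0) ∧ ¬p3) ∧ p4 ∧ ¬p2
= (p4 ∧ ¬p2 ∨ ¬p0) ∧ p4 ∧ ¬p2
= p4 ∧ ¬p2

p4 ∧ ¬p2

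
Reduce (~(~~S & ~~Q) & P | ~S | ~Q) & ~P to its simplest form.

(~(~~S & ~~Q) & P | ~S | ~Q) & ~P
= ((~S | ~Q) & P | ~S | ~Q) & ~P   — De Morgan
= (~S | ~Q) & ~P   — absorption

(~S | ~Q) & ~P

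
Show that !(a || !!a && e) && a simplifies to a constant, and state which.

!(a || !!a && e) && a
= !(a || a && e) && a   [double negation]
= !a && a   [absorption]
= false   [complement]

false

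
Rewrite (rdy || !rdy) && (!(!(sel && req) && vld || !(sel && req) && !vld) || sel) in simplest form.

(rdy || !rdy) && (!(!(sel && req) && vld || !(sel && req) && !vld) || sel)
= (rdy || !rdy) && (!!(sel && req) || sel)   — distribution
= (rdy || !rdy) && (sel && req || sel)   — double negation
= sel && req || sel   — complement / identity
= sel   — absorption

sel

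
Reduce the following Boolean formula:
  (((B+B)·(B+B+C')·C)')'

(((B+B)·(B+B+C')·C)')'
= (B+B)·(B+B+C')·C   — double negation
= (B+B)·C   — absorption
= B·C   — idempotence

B·C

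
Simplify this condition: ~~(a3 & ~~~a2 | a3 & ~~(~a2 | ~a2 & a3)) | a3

~~(a3 & ~~~a2 | a3 & ~~(~a2 | ~a2 & a3)) | a3
= ~~(a3 & ~~~a2 | a3 & ~~~a2) | a3   (absorption)
= a3 & ~~~a2 | a3 & ~~~a2 | a3   (double negation)
= a3 & ~~~a2 | a3 & ~a2 | a3   (double negation)
= a3 & ~a2 | a3 & ~a2 | a3   (double negation)
= a3 & ~a2 | a3   (idempotence)
= a3   (absorption)

a3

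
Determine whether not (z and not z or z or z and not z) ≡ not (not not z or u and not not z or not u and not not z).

E1: not (z and not z or z or z and not z)
    = not (z or z and not z)   — complement / identity
    = not z   — complement / identity
E2: not (not not z or u and not not z or not u and not not z)
    = not (not not z or not not z)   — distribution
    = not z and not z   — De Morgan
    = not z   — idempotence
Both reduce to not z, so they are equivalent.

Yes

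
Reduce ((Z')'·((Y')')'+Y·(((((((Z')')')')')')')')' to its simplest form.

((Z')'·((Y')')'+Y·(((((((Z')')')')')')')')'
= ((Z')'·((Y')')'+Y·(((((Z')')')')')')'   (double negation)
= ((Z')'·Y'+Y·(((((Z')')')')')')'   (double negation)
= ((Z')'·Y'+Y·(((Z')')')')'   (double negation)
= ((Z')'·Y'+Y·(Z')')'   (double negation)
= ((Z')')'   (distribution)
= Z'   (double negation)

Z'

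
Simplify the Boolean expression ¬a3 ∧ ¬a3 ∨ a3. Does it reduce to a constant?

¬a3 ∧ ¬a3 ∨ a3
= ¬a3 ∨ a3   [idempotence]
= True   [complement]

True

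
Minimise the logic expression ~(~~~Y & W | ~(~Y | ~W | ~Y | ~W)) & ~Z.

~(~~~Y & W | ~(~Y | ~W | ~Y | ~W)) & ~Z
= ~(~~~Y & W | ~(~Y | ~W)) & ~Z   — idempotence
= ~(~Y & W | ~(~Y | ~W)) & ~Z   — double negation
= ~(~Y & W | Y & W) & ~Z   — De Morgan
= ~W & ~Z   — distribution

~W & ~Z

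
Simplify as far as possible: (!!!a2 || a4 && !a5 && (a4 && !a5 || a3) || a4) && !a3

(!!!a2 || a4 && !a5 && (a4 && !a5 || a3) || a4) && !a3
= (!!!a2 || a4 && !a5 || a4) && !a3   (absorption)
= (!!!a2 || a4) && !a3   (absorption)
= (!a2 || a4) && !a3   (double negation)

(!a2 || a4) && !a3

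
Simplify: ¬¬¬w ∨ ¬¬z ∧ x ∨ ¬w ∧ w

¬w ∨ z ∧ x

¬¬¬w ∨ ¬¬z ∧ x ∨ ¬w ∧ w
= ¬¬¬w ∨ ¬¬z ∧ x   [complement / identity]
= ¬¬¬w ∨ z ∧ x   [double negation]
= ¬w ∨ z ∧ x   [double negation]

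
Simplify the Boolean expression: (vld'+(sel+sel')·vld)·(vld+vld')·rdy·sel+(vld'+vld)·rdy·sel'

rdy

(vld'+(sel+sel')·vld)·(vld+vld')·rdy·sel+(vld'+vld)·rdy·sel'
= (vld'+vld)·(vld+vld')·rdy·sel+(vld'+vld)·rdy·sel'   [complement / identity]
= (vld'+vld)·rdy·sel+(vld'+vld)·rdy·sel'   [complement / identity]
= (vld'+vld)·rdy   [distribution]
= rdy   [complement / identity]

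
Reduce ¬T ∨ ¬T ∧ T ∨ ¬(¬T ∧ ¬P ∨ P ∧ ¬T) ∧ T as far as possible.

True

¬T ∨ ¬T ∧ T ∨ ¬(¬T ∧ ¬P ∨ P ∧ ¬T) ∧ T
= ¬T ∨ ¬T ∧ T ∨ ¬¬T ∧ T   (distribution)
= ¬T ∨ ¬T ∧ T ∨ T ∧ T   (double negation)
= ¬T ∨ T   (distribution)
= True   (complement)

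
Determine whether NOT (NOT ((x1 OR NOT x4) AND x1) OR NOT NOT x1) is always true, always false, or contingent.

NOT (NOT ((x1 OR NOT x4) AND x1) OR NOT NOT x1)
= NOT (NOT x1 OR NOT NOT x1)   [absorption]
= x1 AND NOT x1   [De Morgan]
= FALSE   [complement]

always false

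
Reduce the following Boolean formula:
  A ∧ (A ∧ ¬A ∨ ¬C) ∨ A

A

A ∧ (A ∧ ¬A ∨ ¬C) ∨ A
= A ∧ ¬C ∨ A
= A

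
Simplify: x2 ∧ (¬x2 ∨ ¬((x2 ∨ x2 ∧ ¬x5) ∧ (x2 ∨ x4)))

False

x2 ∧ (¬x2 ∨ ¬((x2 ∨ x2 ∧ ¬x5) ∧ (x2 ∨ x4)))
= x2 ∧ (¬x2 ∨ ¬(x2 ∧ (x2 ∨ x4)))   (absorption)
= x2 ∧ (¬x2 ∨ ¬x2)   (absorption)
= x2 ∧ ¬x2   (idempotence)
= False   (complement)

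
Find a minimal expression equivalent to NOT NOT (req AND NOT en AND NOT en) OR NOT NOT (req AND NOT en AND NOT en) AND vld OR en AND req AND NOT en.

req AND NOT en

NOT NOT (req AND NOT en AND NOT en) OR NOT NOT (req AND NOT en AND NOT en) AND vld OR en AND req AND NOT en
= NOT NOT (req AND NOT en AND NOT en) OR en AND req AND NOT en   — absorption
= req AND NOT en AND NOT en OR en AND req AND NOT en   — double negation
= req AND NOT en   — distribution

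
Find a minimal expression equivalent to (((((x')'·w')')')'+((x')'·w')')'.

(((((x')'·w')')')'+((x')'·w')')'
= (((x')'·w')'+((x')'·w')')'   (double negation)
= (((x')'·w')')'   (idempotence)
= ((x·w')')'   (double negation)
= x·w'   (double negation)

x·w'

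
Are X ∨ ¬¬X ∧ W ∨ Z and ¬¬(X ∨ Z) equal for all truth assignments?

Yes

E1: X ∨ ¬¬X ∧ W ∨ Z
    = X ∨ X ∧ W ∨ Z   [double negation]
    = X ∨ Z   [absorption]
E2: ¬¬(X ∨ Z)
    = X ∨ Z   [double negation]
Both reduce to X ∨ Z, so they are equivalent.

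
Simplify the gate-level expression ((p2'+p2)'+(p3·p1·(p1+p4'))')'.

p3·p1

((p2'+p2)'+(p3·p1·(p1+p4'))')'
= ((p2'+p2)'+(p3·p1)')'   (absorption)
= (p2'+p2)·p3·p1   (De Morgan)
= p3·p1   (complement / identity)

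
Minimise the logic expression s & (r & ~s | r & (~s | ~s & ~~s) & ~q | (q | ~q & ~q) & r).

s & r

s & (r & ~s | r & (~s | ~s & ~~s) & ~q | (q | ~q & ~q) & r)
= s & (r & ~s | r & (~s | ~s & s) & ~q | (q | ~q & ~q) & r)   — double negation
= s & (r & ~s | r & ~s & ~q | (q | ~q & ~q) & r)   — complement / identity
= s & (r & ~s | r & ~s & ~q | (q | ~q) & r)   — idempotence
= s & (r & ~s | (q | ~q) & r)   — absorption
= s & (r & ~s | r)   — complement / identity
= s & r   — absorption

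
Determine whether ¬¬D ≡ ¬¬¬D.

No

E1: ¬¬D
    = D   [double negation]
E2: ¬¬¬D
    = ¬D   [double negation]
These differ: at D=0, E1 = 0 but E2 = 1.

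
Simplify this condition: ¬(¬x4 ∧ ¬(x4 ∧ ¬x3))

¬(¬x4 ∧ ¬(x4 ∧ ¬x3))
= x4 ∨ x4 ∧ ¬x3   (De Morgan)
= x4   (absorption)

x4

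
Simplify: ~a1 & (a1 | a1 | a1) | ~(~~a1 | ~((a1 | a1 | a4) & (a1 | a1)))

~a1 & (a1 | a1 | a1) | ~(~~a1 | ~((a1 | a1 | a4) & (a1 | a1)))
= ~a1 & (a1 | a1 | a1) | ~a1 & (a1 | a1 | a4) & (a1 | a1)   (De Morgan)
= ~a1 & (a1 | a1) | ~a1 & (a1 | a1 | a4) & (a1 | a1)   (idempotence)
= ~a1 & (a1 | a1) | ~a1 & (a1 | a1)   (absorption)
= ~a1 & (a1 | a1)   (idempotence)
= ~a1 & a1   (idempotence)
= 0   (complement)

0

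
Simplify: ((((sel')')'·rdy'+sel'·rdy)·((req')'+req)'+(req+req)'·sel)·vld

req'·vld

((((sel')')'·rdy'+sel'·rdy)·((req')'+req)'+(req+req)'·sel)·vld
= ((sel'·rdy'+sel'·rdy)·((req')'+req)'+(req+req)'·sel)·vld   (double negation)
= (sel'·((req')'+req)'+(req+req)'·sel)·vld   (distribution)
= (sel'·(req+req)'+(req+req)'·sel)·vld   (double negation)
= (req+req)'·vld   (distribution)
= req'·vld   (idempotence)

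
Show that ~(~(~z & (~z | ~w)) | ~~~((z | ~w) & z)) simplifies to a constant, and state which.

0

~(~(~z & (~z | ~w)) | ~~~((z | ~w) & z))
= ~(~~z | ~~~((z | ~w) & z))   [absorption]
= ~(~~z | ~~~z)   [absorption]
= ~(~~z | ~z)   [double negation]
= ~z & z   [De Morgan]
= 0   [complement]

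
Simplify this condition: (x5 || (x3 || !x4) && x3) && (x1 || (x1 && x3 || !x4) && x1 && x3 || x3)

(x5 || (x3 || !x4) && x3) && (x1 || (x1 && x3 || !x4) && x1 && x3 || x3)
= (x5 || (x3 || !x4) && x3) && (x1 || x1 && x3 || x3)
= (x5 || (x3 || !x4) && x3) && (x1 || x3)
= (x5 || x3) && (x1 || x3)
= x3 || x5 && x1

x3 || x5 && x1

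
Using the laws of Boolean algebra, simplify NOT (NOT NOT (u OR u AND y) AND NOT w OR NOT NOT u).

NOT (NOT NOT (u OR u AND y) AND NOT w OR NOT NOT u)
= NOT (NOT NOT u AND NOT w OR NOT NOT u)   (absorption)
= NOT NOT NOT u   (absorption)
= NOT u   (double negation)

NOT u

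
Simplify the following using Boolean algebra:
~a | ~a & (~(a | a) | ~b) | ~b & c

~a | ~b & c

~a | ~a & (~(a | a) | ~b) | ~b & c
= ~a | ~a & (~a | ~b) | ~b & c   (idempotence)
= ~a | ~a | ~b & c   (absorption)
= ~a | ~b & c   (idempotence)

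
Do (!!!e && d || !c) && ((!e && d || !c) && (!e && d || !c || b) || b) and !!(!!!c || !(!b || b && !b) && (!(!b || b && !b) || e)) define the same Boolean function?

E1: (!!!e && d || !c) && ((!e && d || !c) && (!e && d || !c || b) || b)
    = (!!!e && d || !c) && (!e && d || !c || b)
    = (!e && d || !c) && (!e && d || !c || b)
    = !e && d || !c
E2: !!(!!!c || !(!b || b && !b) && (!(!b || b && !b) || e))
    = !!(!!!c || !(!b || b && !b))
    = !(!!c && (!b || b && !b))
    = !(!!c && !b)
    = !c || b
These differ: at b=0, c=1, d=1, e=0, E1 = 1 but E2 = 0.

No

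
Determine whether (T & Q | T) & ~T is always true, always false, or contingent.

always false

(T & Q | T) & ~T
= T & ~T
= 0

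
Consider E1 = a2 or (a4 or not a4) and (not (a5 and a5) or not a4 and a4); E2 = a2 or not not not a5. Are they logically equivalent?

E1: a2 or (a4 or not a4) and (not (a5 and a5) or not a4 and a4)
    = a2 or (a4 or not a4) and not (a5 and a5)   — complement / identity
    = a2 or not (a5 and a5)   — complement / identity
    = a2 or not a5   — idempotence
E2: a2 or not not not a5
    = a2 or not a5   — double negation
Both reduce to a2 or not a5, so they are equivalent.

Yes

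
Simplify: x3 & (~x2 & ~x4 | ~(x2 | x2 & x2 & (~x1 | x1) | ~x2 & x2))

x3 & (~x2 & ~x4 | ~(x2 | x2 & x2 & (~x1 | x1) | ~x2 & x2))
= x3 & (~x2 & ~x4 | ~(x2 | x2 & x2 | ~x2 & x2))   — complement / identity
= x3 & (~x2 & ~x4 | ~(x2 | x2))   — distribution
= x3 & (~x2 & ~x4 | ~x2)   — idempotence
= x3 & ~x2   — absorption

x3 & ~x2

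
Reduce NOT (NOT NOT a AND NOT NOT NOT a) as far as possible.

TRUE

NOT (NOT NOT a AND NOT NOT NOT a)
= NOT a OR NOT NOT a   — De Morgan
= NOT a OR a   — double negation
= TRUE   — complement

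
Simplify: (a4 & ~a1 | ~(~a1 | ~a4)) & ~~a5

(a4 & ~a1 | ~(~a1 | ~a4)) & ~~a5
= (a4 & ~a1 | a1 & a4) & ~~a5   (De Morgan)
= a4 & ~~a5   (distribution)
= a4 & a5   (double negation)

a4 & a5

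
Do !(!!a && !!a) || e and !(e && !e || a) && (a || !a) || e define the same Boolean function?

Yes

E1: !(!!a && !!a) || e
    = !!!a || e   (idempotence)
    = !a || e   (double negation)
E2: !(e && !e || a) && (a || !a) || e
    = !a && (a || !a) || e   (complement / identity)
    = !a || e   (complement / identity)
Both reduce to !a || e, so they are equivalent.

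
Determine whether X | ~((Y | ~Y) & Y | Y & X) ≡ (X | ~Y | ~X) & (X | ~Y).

Yes

E1: X | ~((Y | ~Y) & Y | Y & X)
    = X | ~(Y | Y & X)   (complement / identity)
    = X | ~Y   (absorption)
E2: (X | ~Y | ~X) & (X | ~Y)
    = X | ~Y   (absorption)
Both reduce to X | ~Y, so they are equivalent.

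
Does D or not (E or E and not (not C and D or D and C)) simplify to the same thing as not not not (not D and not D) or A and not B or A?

No

E1: D or not (E or E and not (not C and D or D and C))
    = D or not (E or E and not D)   — distribution
    = D or not E   — absorption
E2: not not not (not D and not D) or A and not B or A
    = not (not D and not D) or A and not B or A   — double negation
    = not not D or A and not B or A   — idempotence
    = D or A and not B or A   — double negation
    = D or A   — absorption
These differ: at A=1, B=0, C=0, D=0, E=1, E1 = 0 but E2 = 1.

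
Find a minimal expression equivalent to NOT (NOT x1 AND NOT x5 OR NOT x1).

NOT (NOT x1 AND NOT x5 OR NOT x1)
= NOT NOT x1
= x1

x1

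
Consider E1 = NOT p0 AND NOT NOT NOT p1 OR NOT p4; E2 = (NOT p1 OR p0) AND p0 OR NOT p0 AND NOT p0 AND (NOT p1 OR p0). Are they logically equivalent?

No

E1: NOT p0 AND NOT NOT NOT p1 OR NOT p4
    = NOT p0 AND NOT p1 OR NOT p4   [double negation]
E2: (NOT p1 OR p0) AND p0 OR NOT p0 AND NOT p0 AND (NOT p1 OR p0)
    = (NOT p1 OR p0) AND p0 OR NOT p0 AND (NOT p1 OR p0)   [idempotence]
    = NOT p1 OR p0   [distribution]
These differ: at p0=1, p1=1, p4=1, E1 = 0 but E2 = 1.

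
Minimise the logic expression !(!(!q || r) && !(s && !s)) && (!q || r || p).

!q || r

!(!(!q || r) && !(s && !s)) && (!q || r || p)
= (!q || r || s && !s) && (!q || r || p)   (De Morgan)
= (!q || r) && (!q || r || p)   (complement / identity)
= !q || r   (absorption)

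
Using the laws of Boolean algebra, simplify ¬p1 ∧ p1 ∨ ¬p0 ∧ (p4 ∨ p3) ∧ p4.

¬p1 ∧ p1 ∨ ¬p0 ∧ (p4 ∨ p3) ∧ p4
= ¬p1 ∧ p1 ∨ ¬p0 ∧ p4   (absorption)
= ¬p0 ∧ p4   (complement / identity)

¬p0 ∧ p4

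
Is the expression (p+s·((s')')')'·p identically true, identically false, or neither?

identically false

(p+s·((s')')')'·p
= (p+s·s')'·p   — double negation
= p'·p   — complement / identity
= 0   — complement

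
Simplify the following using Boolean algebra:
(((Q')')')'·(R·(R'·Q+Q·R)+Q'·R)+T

(((Q')')')'·(R·(R'·Q+Q·R)+Q'·R)+T
= (((Q')')')'·(R·Q+Q'·R)+T   (distribution)
= (((Q')')')'·R·(Q+Q')+T   (distribution)
= (((Q')')')'·R+T   (complement / identity)
= (Q')'·R+T   (double negation)
= Q·R+T   (double negation)

Q·R+T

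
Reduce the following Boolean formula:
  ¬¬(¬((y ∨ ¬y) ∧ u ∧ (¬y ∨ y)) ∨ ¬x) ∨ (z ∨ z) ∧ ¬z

¬u ∨ ¬x

¬¬(¬((y ∨ ¬y) ∧ u ∧ (¬y ∨ y)) ∨ ¬x) ∨ (z ∨ z) ∧ ¬z
= ¬¬(¬((y ∨ ¬y) ∧ u) ∨ ¬x) ∨ (z ∨ z) ∧ ¬z   — complement / identity
= ¬¬(¬((y ∨ ¬y) ∧ u) ∨ ¬x) ∨ z ∧ ¬z   — idempotence
= ¬¬(¬u ∨ ¬x) ∨ z ∧ ¬z   — complement / identity
= ¬¬(¬u ∨ ¬x)   — complement / identity
= ¬u ∨ ¬x   — double negation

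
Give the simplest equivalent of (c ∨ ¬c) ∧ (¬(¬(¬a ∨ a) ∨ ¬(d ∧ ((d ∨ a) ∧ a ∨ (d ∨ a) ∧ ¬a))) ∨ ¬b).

d ∨ ¬b

(c ∨ ¬c) ∧ (¬(¬(¬a ∨ a) ∨ ¬(d ∧ ((d ∨ a) ∧ a ∨ (d ∨ a) ∧ ¬a))) ∨ ¬b)
= (c ∨ ¬c) ∧ ((¬a ∨ a) ∧ d ∧ ((d ∨ a) ∧ a ∨ (d ∨ a) ∧ ¬a) ∨ ¬b)   [De Morgan]
= (c ∨ ¬c) ∧ ((¬a ∨ a) ∧ d ∧ (d ∨ a) ∨ ¬b)   [distribution]
= (¬a ∨ a) ∧ d ∧ (d ∨ a) ∨ ¬b   [complement / identity]
= d ∧ (d ∨ a) ∨ ¬b   [complement / identity]
= d ∨ ¬b   [absorption]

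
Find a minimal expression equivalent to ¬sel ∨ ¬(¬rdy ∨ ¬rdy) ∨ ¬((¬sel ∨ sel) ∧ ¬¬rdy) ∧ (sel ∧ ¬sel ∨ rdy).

¬sel ∨ rdy

¬sel ∨ ¬(¬rdy ∨ ¬rdy) ∨ ¬((¬sel ∨ sel) ∧ ¬¬rdy) ∧ (sel ∧ ¬sel ∨ rdy)
= ¬sel ∨ rdy ∧ rdy ∨ ¬((¬sel ∨ sel) ∧ ¬¬rdy) ∧ (sel ∧ ¬sel ∨ rdy)   [De Morgan]
= ¬sel ∨ rdy ∧ rdy ∨ ¬¬¬rdy ∧ (sel ∧ ¬sel ∨ rdy)   [complement / identity]
= ¬sel ∨ rdy ∧ rdy ∨ ¬rdy ∧ (sel ∧ ¬sel ∨ rdy)   [double negation]
= ¬sel ∨ rdy ∧ rdy ∨ ¬rdy ∧ rdy   [complement / identity]
= ¬sel ∨ rdy   [distribution]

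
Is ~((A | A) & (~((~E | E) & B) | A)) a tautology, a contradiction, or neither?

~((A | A) & (~((~E | E) & B) | A))
= ~(A & ~((~E | E) & B) | A)
= ~(A & ~B | A)
= ~A
This depends on A, so it is not a constant.

neither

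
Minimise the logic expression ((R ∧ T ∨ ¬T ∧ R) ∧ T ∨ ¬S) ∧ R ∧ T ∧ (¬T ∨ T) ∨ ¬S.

R ∧ T ∨ ¬S

((R ∧ T ∨ ¬T ∧ R) ∧ T ∨ ¬S) ∧ R ∧ T ∧ (¬T ∨ T) ∨ ¬S
= (R ∧ T ∨ ¬S) ∧ R ∧ T ∧ (¬T ∨ T) ∨ ¬S   — distribution
= (R ∧ T ∨ ¬S) ∧ R ∧ T ∨ ¬S   — complement / identity
= R ∧ T ∨ ¬S   — absorption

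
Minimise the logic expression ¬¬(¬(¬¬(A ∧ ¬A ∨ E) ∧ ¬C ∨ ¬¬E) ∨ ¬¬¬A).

¬E ∨ ¬A

¬¬(¬(¬¬(A ∧ ¬A ∨ E) ∧ ¬C ∨ ¬¬E) ∨ ¬¬¬A)
= ¬¬(¬(¬¬E ∧ ¬C ∨ ¬¬E) ∨ ¬¬¬A)
= ¬((¬¬E ∧ ¬C ∨ ¬¬E) ∧ ¬¬A)
= ¬(¬¬E ∧ ¬¬A)
= ¬E ∨ ¬A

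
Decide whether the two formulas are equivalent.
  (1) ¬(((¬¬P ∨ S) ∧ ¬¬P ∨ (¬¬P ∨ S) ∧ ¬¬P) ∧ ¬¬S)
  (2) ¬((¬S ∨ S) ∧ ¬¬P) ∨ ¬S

Yes

E1: ¬(((¬¬P ∨ S) ∧ ¬¬P ∨ (¬¬P ∨ S) ∧ ¬¬P) ∧ ¬¬S)
    = ¬((¬¬P ∨ S) ∧ ¬¬P ∧ ¬¬S)   — idempotence
    = ¬(¬¬P ∧ ¬¬S)   — absorption
    = ¬P ∨ ¬S   — De Morgan
E2: ¬((¬S ∨ S) ∧ ¬¬P) ∨ ¬S
    = ¬((¬S ∨ S) ∧ P) ∨ ¬S   — double negation
    = ¬P ∨ ¬S   — complement / identity
Both reduce to ¬P ∨ ¬S, so they are equivalent.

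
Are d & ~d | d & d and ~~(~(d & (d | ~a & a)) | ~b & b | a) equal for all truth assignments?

No

E1: d & ~d | d & d
    = d   — distribution
E2: ~~(~(d & (d | ~a & a)) | ~b & b | a)
    = ~~(~(d & d) | ~b & b | a)   — complement / identity
    = ~(d & d) | ~b & b | a   — double negation
    = ~(d & d) | a   — complement / identity
    = ~d | a   — idempotence
These differ: at a=1, b=0, d=0, E1 = 0 but E2 = 1.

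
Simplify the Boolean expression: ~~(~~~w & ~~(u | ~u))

~~(~~~w & ~~(u | ~u))
= ~~~w & ~~(u | ~u)   [double negation]
= ~w & ~~(u | ~u)   [double negation]
= ~w & (u | ~u)   [double negation]
= ~w   [complement / identity]

~w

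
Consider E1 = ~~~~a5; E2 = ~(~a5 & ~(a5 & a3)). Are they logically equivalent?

Yes

E1: ~~~~a5
    = ~~a5   [double negation]
    = a5   [double negation]
E2: ~(~a5 & ~(a5 & a3))
    = a5 | a5 & a3   [De Morgan]
    = a5   [absorption]
Both reduce to a5, so they are equivalent.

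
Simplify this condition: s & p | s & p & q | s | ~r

s & p | s & p & q | s | ~r
= s & p | s | ~r   (absorption)
= s | ~r   (absorption)

s | ~r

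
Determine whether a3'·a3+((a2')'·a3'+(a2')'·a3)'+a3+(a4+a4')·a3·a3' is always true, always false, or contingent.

contingent

a3'·a3+((a2')'·a3'+(a2')'·a3)'+a3+(a4+a4')·a3·a3'
= a3'·a3+((a2')')'+a3+(a4+a4')·a3·a3'   (distribution)
= ((a2')')'+a3+(a4+a4')·a3·a3'   (complement / identity)
= ((a2')')'+a3+a3·a3'   (complement / identity)
= ((a2')')'+a3   (complement / identity)
= a2'+a3   (double negation)
This depends on a2, a3, so it is not a constant.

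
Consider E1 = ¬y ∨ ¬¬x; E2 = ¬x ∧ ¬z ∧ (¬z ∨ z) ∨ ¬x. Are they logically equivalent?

E1: ¬y ∨ ¬¬x
    = ¬y ∨ x   (double negation)
E2: ¬x ∧ ¬z ∧ (¬z ∨ z) ∨ ¬x
    = ¬x ∧ ¬z ∨ ¬x   (complement / identity)
    = ¬x   (absorption)
These differ: at x=1, y=0, z=1, E1 = 1 but E2 = 0.

No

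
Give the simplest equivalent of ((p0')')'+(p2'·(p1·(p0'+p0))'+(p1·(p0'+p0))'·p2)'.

p0'+p1

((p0')')'+(p2'·(p1·(p0'+p0))'+(p1·(p0'+p0))'·p2)'
= ((p0')')'+((p1·(p0'+p0))')'   [distribution]
= ((p0')')'+(p1')'   [complement / identity]
= p0'+(p1')'   [double negation]
= p0'+p1   [double negation]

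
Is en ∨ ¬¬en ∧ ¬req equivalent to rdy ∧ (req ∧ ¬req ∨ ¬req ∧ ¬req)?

No

E1: en ∨ ¬¬en ∧ ¬req
    = en ∨ en ∧ ¬req   [double negation]
    = en   [absorption]
E2: rdy ∧ (req ∧ ¬req ∨ ¬req ∧ ¬req)
    = rdy ∧ ¬req   [distribution]
These differ: at en=1, rdy=0, req=0, E1 = 1 but E2 = 0.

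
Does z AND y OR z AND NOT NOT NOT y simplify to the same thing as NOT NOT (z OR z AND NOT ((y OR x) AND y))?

E1: z AND y OR z AND NOT NOT NOT y
    = z AND y OR z AND NOT y
    = z
E2: NOT NOT (z OR z AND NOT ((y OR x) AND y))
    = NOT NOT (z OR z AND NOT y)
    = NOT NOT z
    = z
Both reduce to z, so they are equivalent.

Yes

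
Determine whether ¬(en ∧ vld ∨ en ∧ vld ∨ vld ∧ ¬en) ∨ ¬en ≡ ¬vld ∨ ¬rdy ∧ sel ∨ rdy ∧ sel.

E1: ¬(en ∧ vld ∨ en ∧ vld ∨ vld ∧ ¬en) ∨ ¬en
    = ¬(en ∧ vld ∨ vld ∧ ¬en) ∨ ¬en   (idempotence)
    = ¬vld ∨ ¬en   (distribution)
E2: ¬vld ∨ ¬rdy ∧ sel ∨ rdy ∧ sel
    = ¬vld ∨ sel   (distribution)
These differ: at en=0, rdy=0, sel=0, vld=1, E1 = 1 but E2 = 0.

No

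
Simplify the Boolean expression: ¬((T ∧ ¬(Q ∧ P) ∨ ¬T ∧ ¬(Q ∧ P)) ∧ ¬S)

¬((T ∧ ¬(Q ∧ P) ∨ ¬T ∧ ¬(Q ∧ P)) ∧ ¬S)
= ¬(¬(Q ∧ P) ∧ ¬S)   (distribution)
= Q ∧ P ∨ S   (De Morgan)

Q ∧ P ∨ S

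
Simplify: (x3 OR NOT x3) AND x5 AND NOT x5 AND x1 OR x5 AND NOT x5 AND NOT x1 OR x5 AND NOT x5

FALSE

(x3 OR NOT x3) AND x5 AND NOT x5 AND x1 OR x5 AND NOT x5 AND NOT x1 OR x5 AND NOT x5
= (x3 OR NOT x3) AND x5 AND NOT x5 AND x1 OR x5 AND NOT x5   — absorption
= x5 AND NOT x5 AND x1 OR x5 AND NOT x5   — complement / identity
= x5 AND NOT x5   — absorption
= FALSE   — complement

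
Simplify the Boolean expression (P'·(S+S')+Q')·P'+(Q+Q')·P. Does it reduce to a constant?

1

(P'·(S+S')+Q')·P'+(Q+Q')·P
= (P'·(S+S')+Q')·P'+P
= (P'+Q')·P'+P
= P'+P
= 1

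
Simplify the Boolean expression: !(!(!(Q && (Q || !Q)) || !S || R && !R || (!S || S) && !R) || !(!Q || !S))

!Q || !S

!(!(!(Q && (Q || !Q)) || !S || R && !R || (!S || S) && !R) || !(!Q || !S))
= !(!(!Q || !S || R && !R || (!S || S) && !R) || !(!Q || !S))   — complement / identity
= !(!(!Q || !S || (!S || S) && !R) || !(!Q || !S))   — complement / identity
= (!Q || !S || (!S || S) && !R) && (!Q || !S)   — De Morgan
= (!Q || !S || !R) && (!Q || !S)   — complement / identity
= !Q || !S   — absorption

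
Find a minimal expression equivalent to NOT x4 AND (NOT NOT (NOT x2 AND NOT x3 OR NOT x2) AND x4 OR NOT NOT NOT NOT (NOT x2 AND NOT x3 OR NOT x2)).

NOT x4 AND NOT x2

NOT x4 AND (NOT NOT (NOT x2 AND NOT x3 OR NOT x2) AND x4 OR NOT NOT NOT NOT (NOT x2 AND NOT x3 OR NOT x2))
= NOT x4 AND (NOT NOT (NOT x2 AND NOT x3 OR NOT x2) AND x4 OR NOT NOT (NOT x2 AND NOT x3 OR NOT x2))
= NOT x4 AND NOT NOT (NOT x2 AND NOT x3 OR NOT x2)
= NOT x4 AND (NOT x2 AND NOT x3 OR NOT x2)
= NOT x4 AND NOT x2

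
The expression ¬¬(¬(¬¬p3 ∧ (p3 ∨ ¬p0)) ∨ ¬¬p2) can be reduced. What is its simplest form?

¬p3 ∨ p2

¬¬(¬(¬¬p3 ∧ (p3 ∨ ¬p0)) ∨ ¬¬p2)
= ¬¬(¬(¬¬p3 ∧ (p3 ∨ ¬p0)) ∨ p2)
= ¬¬(¬(p3 ∧ (p3 ∨ ¬p0)) ∨ p2)
= ¬¬(¬p3 ∨ p2)
= ¬p3 ∨ p2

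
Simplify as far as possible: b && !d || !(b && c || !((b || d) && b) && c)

b && !d || !(b && c || !((b || d) && b) && c)
= b && !d || !(b && c || !b && c)   [absorption]
= b && !d || !c   [distribution]

b && !d || !c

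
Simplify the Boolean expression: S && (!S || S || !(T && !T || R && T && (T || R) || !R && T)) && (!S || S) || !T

S && (!S || S || !(T && !T || R && T && (T || R) || !R && T)) && (!S || S) || !T
= S && (!S || S || !(T && !T || R && T || !R && T)) && (!S || S) || !T
= S && (!S || S || !(T && !T || T)) && (!S || S) || !T
= S && (!S || S || !T) && (!S || S) || !T
= S && (!S || S) || !T
= S || !T

S || !T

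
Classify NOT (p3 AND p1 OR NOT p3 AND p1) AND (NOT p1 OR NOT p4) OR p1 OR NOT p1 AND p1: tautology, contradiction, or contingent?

tautology

NOT (p3 AND p1 OR NOT p3 AND p1) AND (NOT p1 OR NOT p4) OR p1 OR NOT p1 AND p1
= NOT (p3 AND p1 OR NOT p3 AND p1) AND (NOT p1 OR NOT p4) OR p1   (complement / identity)
= NOT p1 AND (NOT p1 OR NOT p4) OR p1   (distribution)
= NOT p1 OR p1   (absorption)
= TRUE   (complement)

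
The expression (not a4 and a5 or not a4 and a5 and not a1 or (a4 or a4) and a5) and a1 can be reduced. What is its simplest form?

(not a4 and a5 or not a4 and a5 and not a1 or (a4 or a4) and a5) and a1
= (not a4 and a5 or not a4 and a5 and not a1 or a4 and a5) and a1   — idempotence
= (not a4 and a5 or a4 and a5) and a1   — absorption
= a5 and a1   — distribution

a5 and a1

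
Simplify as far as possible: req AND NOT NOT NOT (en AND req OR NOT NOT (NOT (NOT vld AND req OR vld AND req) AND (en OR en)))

req AND NOT NOT NOT (en AND req OR NOT NOT (NOT (NOT vld AND req OR vld AND req) AND (en OR en)))
= req AND NOT NOT NOT (en AND req OR NOT NOT (NOT (NOT vld AND req OR vld AND req) AND en))
= req AND NOT NOT NOT (en AND req OR NOT NOT (NOT req AND en))
= req AND NOT NOT NOT (en AND req OR NOT req AND en)
= req AND NOT NOT NOT en
= req AND NOT en

req AND NOT en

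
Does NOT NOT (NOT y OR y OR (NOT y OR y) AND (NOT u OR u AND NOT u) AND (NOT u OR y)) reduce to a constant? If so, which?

NOT NOT (NOT y OR y OR (NOT y OR y) AND (NOT u OR u AND NOT u) AND (NOT u OR y))
= NOT NOT (NOT y OR y OR (NOT y OR y) AND NOT u AND (NOT u OR y))
= NOT NOT (NOT y OR y OR (NOT y OR y) AND NOT u)
= NOT NOT (NOT y OR y)
= NOT y OR y
= TRUE

yes, True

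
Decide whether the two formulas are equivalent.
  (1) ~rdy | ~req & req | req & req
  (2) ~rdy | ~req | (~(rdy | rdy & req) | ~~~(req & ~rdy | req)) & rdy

E1: ~rdy | ~req & req | req & req
    = ~rdy | req   [distribution]
E2: ~rdy | ~req | (~(rdy | rdy & req) | ~~~(req & ~rdy | req)) & rdy
    = ~rdy | ~req | (~(rdy | rdy & req) | ~~~req) & rdy   [absorption]
    = ~rdy | ~req | (~(rdy | rdy & req) | ~req) & rdy   [double negation]
    = ~rdy | ~req | (~rdy | ~req) & rdy   [absorption]
    = ~rdy | ~req   [absorption]
These differ: at rdy=1, req=0, E1 = 0 but E2 = 1.

No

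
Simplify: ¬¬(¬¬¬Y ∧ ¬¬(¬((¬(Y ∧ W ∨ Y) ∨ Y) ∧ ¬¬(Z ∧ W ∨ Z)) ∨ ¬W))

¬Y ∧ (¬Z ∨ ¬W)

¬¬(¬¬¬Y ∧ ¬¬(¬((¬(Y ∧ W ∨ Y) ∨ Y) ∧ ¬¬(Z ∧ W ∨ Z)) ∨ ¬W))
= ¬¬(¬¬¬Y ∧ ¬¬(¬((¬(Y ∧ W ∨ Y) ∨ Y) ∧ ¬¬Z) ∨ ¬W))
= ¬¬(¬¬¬Y ∧ ¬¬(¬((¬Y ∨ Y) ∧ ¬¬Z) ∨ ¬W))
= ¬¬(¬¬¬Y ∧ ¬¬(¬¬¬Z ∨ ¬W))
= ¬(¬¬Y ∨ ¬(¬¬¬Z ∨ ¬W))
= ¬Y ∧ (¬¬¬Z ∨ ¬W)
= ¬Y ∧ (¬Z ∨ ¬W)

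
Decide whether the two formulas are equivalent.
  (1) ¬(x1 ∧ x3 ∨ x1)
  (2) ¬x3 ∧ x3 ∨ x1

E1: ¬(x1 ∧ x3 ∨ x1)
    = ¬x1   (absorption)
E2: ¬x3 ∧ x3 ∨ x1
    = x1   (complement / identity)
These differ: at x1=1, x3=0, E1 = 0 but E2 = 1.

No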